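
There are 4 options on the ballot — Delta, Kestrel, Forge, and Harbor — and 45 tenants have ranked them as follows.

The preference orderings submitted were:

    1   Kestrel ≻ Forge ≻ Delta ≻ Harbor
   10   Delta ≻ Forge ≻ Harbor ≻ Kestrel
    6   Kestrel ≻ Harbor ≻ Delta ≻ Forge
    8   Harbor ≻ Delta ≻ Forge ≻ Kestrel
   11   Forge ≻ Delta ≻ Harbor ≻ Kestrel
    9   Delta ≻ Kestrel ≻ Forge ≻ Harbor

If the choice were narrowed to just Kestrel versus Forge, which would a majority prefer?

Ballots ranking Kestrel above Forge: 1+6+9 = 16.
Ballots ranking Forge above Kestrel: 10+8+11 = 29.
Forge wins the head-to-head, 29–16.

Forge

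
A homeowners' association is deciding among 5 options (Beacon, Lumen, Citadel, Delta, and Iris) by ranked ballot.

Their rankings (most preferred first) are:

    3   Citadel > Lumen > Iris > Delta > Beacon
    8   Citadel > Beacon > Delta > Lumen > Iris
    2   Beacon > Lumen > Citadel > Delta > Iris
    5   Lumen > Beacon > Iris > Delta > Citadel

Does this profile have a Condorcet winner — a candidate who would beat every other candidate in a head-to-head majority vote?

Yes

Head-to-head results (18 voters total):
Beacon vs Lumen: Beacon wins 10–8.
Beacon vs Citadel: Citadel wins 11–7.
Beacon vs Delta: Beacon wins 15–3.
Beacon vs Iris: Beacon wins 15–3.
Lumen vs Citadel: Citadel wins 11–7.
Lumen vs Delta: Lumen wins 10–8.
Lumen vs Iris: Lumen wins 18–0.
Citadel vs Delta: Citadel wins 13–5.
Citadel vs Iris: Citadel wins 13–5.
Delta vs Iris: Delta wins 10–8.
Citadel beats each rival — Beacon (11–7), Lumen (11–7), Delta (13–5), Iris (13–5) — so Citadel is the Condorcet winner.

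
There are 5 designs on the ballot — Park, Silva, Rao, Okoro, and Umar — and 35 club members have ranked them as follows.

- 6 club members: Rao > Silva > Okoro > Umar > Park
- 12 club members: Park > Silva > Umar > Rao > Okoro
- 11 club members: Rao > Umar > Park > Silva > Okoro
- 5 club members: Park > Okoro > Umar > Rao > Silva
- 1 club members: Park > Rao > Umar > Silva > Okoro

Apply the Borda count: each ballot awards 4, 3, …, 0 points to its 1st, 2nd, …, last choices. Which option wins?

Borda scores:
  Park: 6·0 + 12·4 + 11·2 + 5·4 + 4 = 94
  Silva: 6·3 + 12·3 + 11·1 + 5·0 + 1 = 66
  Rao: 6·4 + 12·1 + 11·4 + 5·1 + 3 = 88
  Okoro: 6·2 + 12·0 + 11·0 + 5·3 + 0 = 27
  Umar: 6·1 + 12·2 + 11·3 + 5·2 + 2 = 75
Park has the highest total.

Park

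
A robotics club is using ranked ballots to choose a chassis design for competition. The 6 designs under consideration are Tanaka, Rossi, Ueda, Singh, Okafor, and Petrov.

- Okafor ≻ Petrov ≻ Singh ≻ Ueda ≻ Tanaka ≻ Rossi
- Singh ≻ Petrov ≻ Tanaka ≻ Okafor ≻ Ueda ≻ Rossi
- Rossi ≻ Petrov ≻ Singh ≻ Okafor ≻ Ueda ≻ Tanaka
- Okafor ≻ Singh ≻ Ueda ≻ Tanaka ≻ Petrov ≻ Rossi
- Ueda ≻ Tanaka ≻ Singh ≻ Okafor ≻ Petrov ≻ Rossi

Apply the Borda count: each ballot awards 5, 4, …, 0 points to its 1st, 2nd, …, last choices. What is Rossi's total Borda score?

Borda scores:
  Tanaka: 1 + 3 + 0 + 2 + 4 = 10
  Rossi: 0 + 0 + 5 + 0 + 0 = 5
  Ueda: 2 + 1 + 1 + 3 + 5 = 12
  Singh: 3 + 5 + 3 + 4 + 3 = 18
  Okafor: 5 + 2 + 2 + 5 + 2 = 16
  Petrov: 4 + 4 + 4 + 1 + 1 = 14

5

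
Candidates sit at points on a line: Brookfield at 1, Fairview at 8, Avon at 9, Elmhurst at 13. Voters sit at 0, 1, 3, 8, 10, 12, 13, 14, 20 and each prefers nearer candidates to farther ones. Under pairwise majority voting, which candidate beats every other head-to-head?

With single-peaked preferences on a line, the Condorcet winner is the candidate closest to the median voter.
The median voter (position 10) is closest to Avon at 9.
Check: Avon vs Elmhurst — voters closer to Avon: 5 of 9.

Avon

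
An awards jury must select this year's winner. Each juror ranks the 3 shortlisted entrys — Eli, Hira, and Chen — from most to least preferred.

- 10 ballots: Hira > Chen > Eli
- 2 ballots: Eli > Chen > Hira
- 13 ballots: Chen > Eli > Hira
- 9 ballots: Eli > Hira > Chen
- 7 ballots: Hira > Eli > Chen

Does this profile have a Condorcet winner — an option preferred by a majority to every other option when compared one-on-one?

No

Head-to-head results (41 voters total):
Eli vs Hira: Eli wins 24–17.
Eli vs Chen: Chen wins 23–18.
Hira vs Chen: Hira wins 26–15.
No candidate beats all others: Eli beats Hira beats Chen beats Eli, a majority cycle.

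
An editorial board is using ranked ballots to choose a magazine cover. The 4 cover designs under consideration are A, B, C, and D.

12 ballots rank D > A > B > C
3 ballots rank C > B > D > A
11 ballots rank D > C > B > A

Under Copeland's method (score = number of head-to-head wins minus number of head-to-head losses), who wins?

Pairwise results:
  A vs B: B wins 14–12.
  A vs C: C wins 14–12.
  A vs D: D wins 26–0.
  B vs C: C wins 14–12.
  B vs D: D wins 23–3.
  C vs D: D wins 23–3.
Copeland scores (wins − losses):
  A: 0 − 3 = -3
  B: 1 − 2 = -1
  C: 2 − 1 = 1
  D: 3 − 0 = 3
D has the best Copeland score.

D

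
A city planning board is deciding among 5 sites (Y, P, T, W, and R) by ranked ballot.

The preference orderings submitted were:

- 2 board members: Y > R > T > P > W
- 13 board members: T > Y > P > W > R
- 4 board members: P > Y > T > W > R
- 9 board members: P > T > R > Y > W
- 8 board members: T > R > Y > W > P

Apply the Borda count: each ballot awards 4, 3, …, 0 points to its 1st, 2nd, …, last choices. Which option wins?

Borda scores:
  Y: 2·4 + 13·3 + 4·3 + 9·1 + 8·2 = 84
  P: 2·1 + 13·2 + 4·4 + 9·4 + 8·0 = 80
  T: 2·2 + 13·4 + 4·2 + 9·3 + 8·4 = 123
  W: 2·0 + 13·1 + 4·1 + 9·0 + 8·1 = 25
  R: 2·3 + 13·0 + 4·0 + 9·2 + 8·3 = 48
T has the highest total.

T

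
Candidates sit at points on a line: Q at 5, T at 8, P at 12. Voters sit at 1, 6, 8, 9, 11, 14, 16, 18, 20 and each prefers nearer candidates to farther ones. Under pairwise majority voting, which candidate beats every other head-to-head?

With single-peaked preferences on a line, the Condorcet winner is the candidate closest to the median voter.
The median voter (position 11) is closest to P at 12.
Check: P vs Q — voters closer to P: 6 of 9.

P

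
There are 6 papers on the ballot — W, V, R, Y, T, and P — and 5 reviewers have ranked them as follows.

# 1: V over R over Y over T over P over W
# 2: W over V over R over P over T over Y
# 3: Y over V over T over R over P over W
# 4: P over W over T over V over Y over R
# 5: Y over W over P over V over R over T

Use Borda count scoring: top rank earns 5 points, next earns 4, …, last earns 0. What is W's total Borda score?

13

Borda scores:
  W: 0 + 5 + 0 + 4 + 4 = 13
  V: 5 + 4 + 4 + 2 + 2 = 17
  R: 4 + 3 + 2 + 0 + 1 = 10
  Y: 3 + 0 + 5 + 1 + 5 = 14
  T: 2 + 1 + 3 + 3 + 0 = 9
  P: 1 + 2 + 1 + 5 + 3 = 12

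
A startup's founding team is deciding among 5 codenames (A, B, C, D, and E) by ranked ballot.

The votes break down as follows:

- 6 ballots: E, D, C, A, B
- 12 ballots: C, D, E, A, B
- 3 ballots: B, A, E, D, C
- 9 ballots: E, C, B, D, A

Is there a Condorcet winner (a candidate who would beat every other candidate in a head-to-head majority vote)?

Head-to-head results (30 voters total):
A vs B: A wins 18–12.
A vs C: C wins 27–3.
A vs D: D wins 27–3.
A vs E: E wins 27–3.
B vs C: C wins 27–3.
B vs D: D wins 18–12.
B vs E: E wins 27–3.
C vs D: C wins 21–9.
C vs E: E wins 18–12.
D vs E: E wins 18–12.
E beats each rival — A (27–3), B (27–3), C (18–12), D (18–12) — so E is the Condorcet winner.

Yes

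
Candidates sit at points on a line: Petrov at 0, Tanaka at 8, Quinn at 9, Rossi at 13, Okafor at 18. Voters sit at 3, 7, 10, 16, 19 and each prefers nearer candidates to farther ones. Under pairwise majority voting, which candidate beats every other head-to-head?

With single-peaked preferences on a line, the Condorcet winner is the candidate closest to the median voter.
The median voter (position 10) is closest to Quinn at 9.
Check: Quinn vs Tanaka — voters closer to Quinn: 3 of 5.

Quinn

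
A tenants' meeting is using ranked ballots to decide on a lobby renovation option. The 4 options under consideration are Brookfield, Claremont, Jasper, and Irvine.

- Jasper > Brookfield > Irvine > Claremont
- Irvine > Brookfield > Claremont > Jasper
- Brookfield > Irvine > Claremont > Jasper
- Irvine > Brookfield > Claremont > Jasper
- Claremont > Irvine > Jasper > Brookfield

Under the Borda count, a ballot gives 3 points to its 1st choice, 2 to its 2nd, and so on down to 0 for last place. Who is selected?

Borda scores:
  Brookfield: 2 + 2 + 3 + 2 + 0 = 9
  Claremont: 0 + 1 + 1 + 1 + 3 = 6
  Jasper: 3 + 0 + 0 + 0 + 1 = 4
  Irvine: 1 + 3 + 2 + 3 + 2 = 11
Irvine has the highest total.

Irvine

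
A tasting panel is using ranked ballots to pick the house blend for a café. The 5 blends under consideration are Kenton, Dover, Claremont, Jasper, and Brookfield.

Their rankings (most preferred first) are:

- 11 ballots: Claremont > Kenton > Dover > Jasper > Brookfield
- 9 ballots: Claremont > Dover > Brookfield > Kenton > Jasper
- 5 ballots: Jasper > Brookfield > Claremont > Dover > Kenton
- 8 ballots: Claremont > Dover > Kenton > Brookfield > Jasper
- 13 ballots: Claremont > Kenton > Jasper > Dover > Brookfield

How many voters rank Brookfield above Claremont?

Ballots ranking Brookfield above Claremont: 5.
Ballots ranking Claremont above Brookfield: 11+9+8+13 = 41.
So 5 of 46 voters prefer Brookfield to Claremont.

5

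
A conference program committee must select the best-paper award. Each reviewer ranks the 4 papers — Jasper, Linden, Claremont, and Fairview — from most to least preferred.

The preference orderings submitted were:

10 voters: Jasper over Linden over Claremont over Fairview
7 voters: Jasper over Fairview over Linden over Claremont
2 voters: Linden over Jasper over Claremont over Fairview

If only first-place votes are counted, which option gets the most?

Jasper

First-place vote totals:
  Jasper: 17
  Linden: 2
  Claremont: 0
  Fairview: 0
Jasper has the most first-place votes.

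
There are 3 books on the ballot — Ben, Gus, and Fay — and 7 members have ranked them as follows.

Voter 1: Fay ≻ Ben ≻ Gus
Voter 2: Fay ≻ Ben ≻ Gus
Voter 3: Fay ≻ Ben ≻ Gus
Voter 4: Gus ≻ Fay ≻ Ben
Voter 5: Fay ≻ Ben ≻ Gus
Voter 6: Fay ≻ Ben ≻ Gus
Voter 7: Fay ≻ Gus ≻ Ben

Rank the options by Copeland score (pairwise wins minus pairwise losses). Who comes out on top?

Pairwise results:
  Ben vs Gus: Ben wins 5–2.
  Ben vs Fay: Fay wins 7–0.
  Gus vs Fay: Fay wins 6–1.
Copeland scores (wins − losses):
  Ben: 1 − 1 = 0
  Gus: 0 − 2 = -2
  Fay: 2 − 0 = 2
Fay has the best Copeland score.

Fay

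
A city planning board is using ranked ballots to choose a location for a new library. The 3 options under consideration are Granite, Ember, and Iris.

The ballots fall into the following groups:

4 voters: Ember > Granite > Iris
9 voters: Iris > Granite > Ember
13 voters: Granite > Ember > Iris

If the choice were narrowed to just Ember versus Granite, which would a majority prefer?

Ballots ranking Ember above Granite: 4.
Ballots ranking Granite above Ember: 9+13 = 22.
Granite wins the head-to-head, 22–4.

Granite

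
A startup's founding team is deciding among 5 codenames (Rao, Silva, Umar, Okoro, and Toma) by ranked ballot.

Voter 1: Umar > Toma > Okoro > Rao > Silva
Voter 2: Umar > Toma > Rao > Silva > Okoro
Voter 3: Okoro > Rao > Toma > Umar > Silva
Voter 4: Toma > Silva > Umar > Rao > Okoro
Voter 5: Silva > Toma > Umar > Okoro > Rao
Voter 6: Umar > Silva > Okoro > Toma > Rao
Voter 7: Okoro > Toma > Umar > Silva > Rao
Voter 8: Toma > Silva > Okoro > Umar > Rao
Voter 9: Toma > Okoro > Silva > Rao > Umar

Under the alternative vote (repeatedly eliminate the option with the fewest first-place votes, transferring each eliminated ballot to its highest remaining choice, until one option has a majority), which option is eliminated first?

Rao

Round 1: Umar 3, Toma 3, Okoro 2, Silva 1, Rao 0. Rao has the fewest and is eliminated.
Round 2: Umar 3, Toma 3, Okoro 2, Silva 1. Silva has the fewest and is eliminated.
Round 3: Toma 4, Umar 3, Okoro 2. Okoro has the fewest and is eliminated.
Round 4: Toma 6, Umar 3. Toma has a majority.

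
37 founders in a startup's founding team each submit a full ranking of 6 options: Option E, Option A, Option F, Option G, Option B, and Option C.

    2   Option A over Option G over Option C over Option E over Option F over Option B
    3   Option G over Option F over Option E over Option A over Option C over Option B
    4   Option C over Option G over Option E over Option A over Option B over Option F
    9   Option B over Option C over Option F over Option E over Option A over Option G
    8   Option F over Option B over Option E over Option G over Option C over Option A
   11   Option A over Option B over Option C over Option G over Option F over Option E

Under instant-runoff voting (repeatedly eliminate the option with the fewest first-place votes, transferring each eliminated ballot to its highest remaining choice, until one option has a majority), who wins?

Option F

Round 1: Option A 13, Option B 9, Option F 8, Option C 4, Option G 3, Option E 0. Option E has the fewest and is eliminated.
Round 2: Option A 13, Option B 9, Option F 8, Option C 4, Option G 3. Option G has the fewest and is eliminated.
Round 3: Option A 13, Option F 11, Option B 9, Option C 4. Option C has the fewest and is eliminated.
Round 4: Option A 17, Option F 11, Option B 9. Option B has the fewest and is eliminated.
Round 5: Option F 20, Option A 17. Option F has a majority.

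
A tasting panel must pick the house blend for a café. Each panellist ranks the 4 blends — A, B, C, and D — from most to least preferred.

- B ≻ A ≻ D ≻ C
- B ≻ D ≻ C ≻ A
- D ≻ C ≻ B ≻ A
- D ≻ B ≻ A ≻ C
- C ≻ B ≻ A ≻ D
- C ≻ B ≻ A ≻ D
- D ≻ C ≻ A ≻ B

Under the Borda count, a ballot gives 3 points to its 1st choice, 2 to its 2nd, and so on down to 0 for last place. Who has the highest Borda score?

Borda scores:
  A: 2 + 0 + 0 + 1 + 1 + 1 + 1 = 6
  B: 3 + 3 + 1 + 2 + 2 + 2 + 0 = 13
  C: 0 + 1 + 2 + 0 + 3 + 3 + 2 = 11
  D: 1 + 2 + 3 + 3 + 0 + 0 + 3 = 12
B has the highest total.

B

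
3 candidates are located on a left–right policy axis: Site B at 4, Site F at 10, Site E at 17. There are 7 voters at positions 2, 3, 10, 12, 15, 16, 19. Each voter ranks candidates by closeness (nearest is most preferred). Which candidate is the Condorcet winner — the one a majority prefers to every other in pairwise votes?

With single-peaked preferences on a line, the Condorcet winner is the candidate closest to the median voter.
The median voter (position 12) is closest to Site F at 10.
Check: Site F vs Site E — voters closer to Site F: 4 of 7.

Site F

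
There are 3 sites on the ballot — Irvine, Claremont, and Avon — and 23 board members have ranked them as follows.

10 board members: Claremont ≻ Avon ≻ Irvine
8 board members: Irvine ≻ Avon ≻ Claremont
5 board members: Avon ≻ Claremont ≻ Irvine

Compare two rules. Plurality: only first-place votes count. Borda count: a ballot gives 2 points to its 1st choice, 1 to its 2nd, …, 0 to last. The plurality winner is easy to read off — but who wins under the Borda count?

Avon

Plurality first-place counts: Irvine 8, Claremont 10, Avon 5 → Claremont.
Borda totals: Irvine 16, Claremont 25, Avon 28 → Avon.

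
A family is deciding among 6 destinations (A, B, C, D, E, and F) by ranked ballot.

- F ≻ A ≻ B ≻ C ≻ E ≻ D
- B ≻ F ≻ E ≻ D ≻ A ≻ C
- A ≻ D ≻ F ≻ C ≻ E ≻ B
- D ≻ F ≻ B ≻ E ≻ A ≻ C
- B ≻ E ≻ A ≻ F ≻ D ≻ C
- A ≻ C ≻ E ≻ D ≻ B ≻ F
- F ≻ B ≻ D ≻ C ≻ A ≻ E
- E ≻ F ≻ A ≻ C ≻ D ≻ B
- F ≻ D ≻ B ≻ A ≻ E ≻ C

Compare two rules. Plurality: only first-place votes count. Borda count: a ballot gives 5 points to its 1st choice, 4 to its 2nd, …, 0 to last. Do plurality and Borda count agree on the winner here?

Plurality first-place counts: A 2, B 2, C 0, D 1, E 1, F 3 → F.
Borda totals: A 25, B 24, C 12, D 22, E 20, F 32 → F.
The two rules agree on F.

Yes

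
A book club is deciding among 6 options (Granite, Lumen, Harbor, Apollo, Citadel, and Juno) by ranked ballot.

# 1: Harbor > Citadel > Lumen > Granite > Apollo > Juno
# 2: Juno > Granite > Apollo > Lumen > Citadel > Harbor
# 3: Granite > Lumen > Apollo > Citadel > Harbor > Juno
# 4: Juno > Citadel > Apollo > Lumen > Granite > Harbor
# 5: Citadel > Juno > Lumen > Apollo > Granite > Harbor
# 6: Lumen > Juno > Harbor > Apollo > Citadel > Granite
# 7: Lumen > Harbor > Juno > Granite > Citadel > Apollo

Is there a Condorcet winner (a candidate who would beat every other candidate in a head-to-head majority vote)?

Head-to-head results (7 voters total):
Granite vs Lumen: Lumen wins 5–2.
Granite vs Harbor: Granite wins 4–3.
Granite vs Apollo: Granite wins 4–3.
Granite vs Citadel: Citadel wins 4–3.
Granite vs Juno: Juno wins 5–2.
Lumen vs Harbor: Lumen wins 6–1.
Lumen vs Apollo: Lumen wins 5–2.
Lumen vs Citadel: Lumen wins 4–3.
Lumen vs Juno: Lumen wins 4–3.
Harbor vs Apollo: Apollo wins 4–3.
Harbor vs Citadel: Citadel wins 4–3.
Harbor vs Juno: Juno wins 4–3.
Apollo vs Citadel: Citadel wins 4–3.
Apollo vs Juno: Juno wins 5–2.
Citadel vs Juno: Juno wins 4–3.
Lumen beats each rival — Granite (5–2), Harbor (6–1), Apollo (5–2), Citadel (4–3), Juno (4–3) — so Lumen is the Condorcet winner.

Yes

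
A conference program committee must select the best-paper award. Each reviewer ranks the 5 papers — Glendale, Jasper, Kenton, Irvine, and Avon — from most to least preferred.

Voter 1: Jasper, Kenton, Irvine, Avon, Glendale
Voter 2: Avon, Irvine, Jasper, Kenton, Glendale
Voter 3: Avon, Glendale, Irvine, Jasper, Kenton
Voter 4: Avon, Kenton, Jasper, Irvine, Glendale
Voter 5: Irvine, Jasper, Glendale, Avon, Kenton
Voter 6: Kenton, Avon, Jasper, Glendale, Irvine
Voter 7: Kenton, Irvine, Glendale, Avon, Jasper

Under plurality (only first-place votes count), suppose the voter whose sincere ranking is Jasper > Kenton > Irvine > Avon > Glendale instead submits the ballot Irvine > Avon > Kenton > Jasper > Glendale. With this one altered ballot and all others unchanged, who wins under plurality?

First-place totals with the altered ballot: Glendale 0, Jasper 0, Kenton 2, Irvine 2, Avon 3.
The winner is unchanged: still Avon.

Avon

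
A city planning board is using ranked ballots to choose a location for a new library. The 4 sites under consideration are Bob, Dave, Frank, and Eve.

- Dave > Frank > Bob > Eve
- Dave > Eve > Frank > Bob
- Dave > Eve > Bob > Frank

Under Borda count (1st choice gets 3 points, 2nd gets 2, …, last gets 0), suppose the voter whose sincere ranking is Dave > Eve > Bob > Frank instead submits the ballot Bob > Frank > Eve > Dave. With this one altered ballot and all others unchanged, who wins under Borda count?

Dave

Borda totals with the altered ballot: Bob 4, Dave 6, Frank 5, Eve 3.
The winner is unchanged: still Dave.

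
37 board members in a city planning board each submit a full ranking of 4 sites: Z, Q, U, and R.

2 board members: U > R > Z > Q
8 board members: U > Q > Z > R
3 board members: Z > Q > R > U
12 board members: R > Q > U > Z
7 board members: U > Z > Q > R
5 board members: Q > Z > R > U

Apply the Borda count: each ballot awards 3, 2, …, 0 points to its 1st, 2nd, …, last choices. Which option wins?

Borda scores:
  Z: 2·1 + 8·1 + 3·3 + 12·0 + 7·2 + 5·2 = 43
  Q: 2·0 + 8·2 + 3·2 + 12·2 + 7·1 + 5·3 = 68
  U: 2·3 + 8·3 + 3·0 + 12·1 + 7·3 + 5·0 = 63
  R: 2·2 + 8·0 + 3·1 + 12·3 + 7·0 + 5·1 = 48
Q has the highest total.

Q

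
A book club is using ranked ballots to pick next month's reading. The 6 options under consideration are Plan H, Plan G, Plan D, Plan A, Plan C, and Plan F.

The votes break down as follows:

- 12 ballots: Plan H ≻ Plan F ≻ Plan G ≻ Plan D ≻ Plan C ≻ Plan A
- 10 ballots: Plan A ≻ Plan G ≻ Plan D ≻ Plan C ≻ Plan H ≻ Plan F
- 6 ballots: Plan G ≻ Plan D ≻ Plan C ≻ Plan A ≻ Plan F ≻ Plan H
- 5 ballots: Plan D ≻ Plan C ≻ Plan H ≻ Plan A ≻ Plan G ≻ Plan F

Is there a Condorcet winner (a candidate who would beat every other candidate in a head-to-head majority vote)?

No

Head-to-head results (33 voters total):
Plan H vs Plan G: Plan H wins 17–16.
Plan H vs Plan D: Plan D wins 21–12.
Plan H vs Plan A: Plan H wins 17–16.
Plan H vs Plan C: Plan C wins 21–12.
Plan H vs Plan F: Plan H wins 27–6.
Plan G vs Plan D: Plan G wins 28–5.
Plan G vs Plan A: Plan G wins 18–15.
Plan G vs Plan C: Plan G wins 28–5.
Plan G vs Plan F: Plan G wins 21–12.
Plan D vs Plan A: Plan D wins 23–10.
Plan D vs Plan C: Plan D wins 33–0.
Plan D vs Plan F: Plan D wins 21–12.
Plan A vs Plan C: Plan C wins 23–10.
Plan A vs Plan F: Plan A wins 21–12.
Plan C vs Plan F: Plan C wins 21–12.
No candidate beats all others: Plan H beats Plan G beats Plan D beats Plan H, a majority cycle.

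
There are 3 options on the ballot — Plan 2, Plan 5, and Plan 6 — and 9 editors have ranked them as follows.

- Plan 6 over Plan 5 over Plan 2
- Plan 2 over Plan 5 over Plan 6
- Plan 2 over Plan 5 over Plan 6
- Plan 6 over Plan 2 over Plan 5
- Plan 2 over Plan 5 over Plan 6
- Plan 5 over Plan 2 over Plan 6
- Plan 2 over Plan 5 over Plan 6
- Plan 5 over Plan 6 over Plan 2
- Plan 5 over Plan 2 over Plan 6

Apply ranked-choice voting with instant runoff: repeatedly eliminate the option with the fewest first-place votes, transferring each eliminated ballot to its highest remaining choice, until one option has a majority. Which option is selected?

Round 1: Plan 2 4, Plan 5 3, Plan 6 2. Plan 6 has the fewest and is eliminated.
Round 2: Plan 2 5, Plan 5 4. Plan 2 has a majority.

Plan 2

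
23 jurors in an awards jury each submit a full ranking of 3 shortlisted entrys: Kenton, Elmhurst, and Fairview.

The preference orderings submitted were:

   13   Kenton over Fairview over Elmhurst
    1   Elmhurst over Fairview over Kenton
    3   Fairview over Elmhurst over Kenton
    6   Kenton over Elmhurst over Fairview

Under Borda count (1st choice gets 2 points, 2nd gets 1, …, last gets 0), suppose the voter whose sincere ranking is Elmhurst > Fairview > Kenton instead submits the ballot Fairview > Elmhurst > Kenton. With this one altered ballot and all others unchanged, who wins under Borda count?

Kenton

Borda totals with the altered ballot: Kenton 38, Elmhurst 10, Fairview 21.
The winner is unchanged: still Kenton.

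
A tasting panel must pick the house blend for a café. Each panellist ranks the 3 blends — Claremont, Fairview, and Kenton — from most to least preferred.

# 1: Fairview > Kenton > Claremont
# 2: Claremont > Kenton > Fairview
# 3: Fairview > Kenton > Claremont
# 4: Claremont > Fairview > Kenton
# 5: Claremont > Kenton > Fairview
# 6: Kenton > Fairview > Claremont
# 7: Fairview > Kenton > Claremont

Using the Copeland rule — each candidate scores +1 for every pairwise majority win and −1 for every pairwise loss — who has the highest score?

Pairwise results:
  Claremont vs Fairview: Fairview wins 4–3.
  Claremont vs Kenton: Kenton wins 4–3.
  Fairview vs Kenton: Fairview wins 4–3.
Copeland scores (wins − losses):
  Claremont: 0 − 2 = -2
  Fairview: 2 − 0 = 2
  Kenton: 1 − 1 = 0
Fairview has the best Copeland score.

Fairview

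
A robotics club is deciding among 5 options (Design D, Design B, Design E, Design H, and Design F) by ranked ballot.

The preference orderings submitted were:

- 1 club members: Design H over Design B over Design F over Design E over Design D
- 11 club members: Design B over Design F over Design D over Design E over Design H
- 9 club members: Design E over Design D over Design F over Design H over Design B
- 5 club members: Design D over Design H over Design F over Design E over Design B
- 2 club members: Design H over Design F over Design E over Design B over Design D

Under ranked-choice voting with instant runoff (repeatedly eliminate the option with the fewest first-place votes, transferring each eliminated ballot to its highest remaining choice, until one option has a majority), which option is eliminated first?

Round 1: Design B 11, Design E 9, Design D 5, Design H 3, Design F 0. Design F has the fewest and is eliminated.
Round 2: Design B 11, Design E 9, Design D 5, Design H 3. Design H has the fewest and is eliminated.
Round 3: Design B 12, Design E 11, Design D 5. Design D has the fewest and is eliminated.
Round 4: Design E 16, Design B 12. Design E has a majority.

Design F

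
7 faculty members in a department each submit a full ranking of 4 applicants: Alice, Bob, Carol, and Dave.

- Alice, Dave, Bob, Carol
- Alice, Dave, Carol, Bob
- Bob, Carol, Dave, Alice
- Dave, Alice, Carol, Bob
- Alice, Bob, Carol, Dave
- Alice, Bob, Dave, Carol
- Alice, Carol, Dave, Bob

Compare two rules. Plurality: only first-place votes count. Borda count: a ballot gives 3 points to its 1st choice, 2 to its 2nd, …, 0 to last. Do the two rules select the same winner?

Plurality first-place counts: Alice 5, Bob 1, Carol 0, Dave 1 → Alice.
Borda totals: Alice 17, Bob 8, Carol 7, Dave 10 → Alice.
The two rules agree on Alice.

Yes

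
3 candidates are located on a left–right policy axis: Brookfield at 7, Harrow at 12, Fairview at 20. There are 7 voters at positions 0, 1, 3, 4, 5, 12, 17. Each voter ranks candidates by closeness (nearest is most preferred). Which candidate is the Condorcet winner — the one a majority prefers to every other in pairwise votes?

With single-peaked preferences on a line, the Condorcet winner is the candidate closest to the median voter.
The median voter (position 4) is closest to Brookfield at 7.
Check: Brookfield vs Fairview — voters closer to Brookfield: 6 of 7.

Brookfield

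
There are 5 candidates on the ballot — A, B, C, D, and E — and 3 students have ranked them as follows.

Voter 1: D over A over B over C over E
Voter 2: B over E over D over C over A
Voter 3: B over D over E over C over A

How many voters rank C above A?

2

Ballots ranking C above A: 2.
Ballots ranking A above C: 1.
So 2 of 3 voters prefer C to A.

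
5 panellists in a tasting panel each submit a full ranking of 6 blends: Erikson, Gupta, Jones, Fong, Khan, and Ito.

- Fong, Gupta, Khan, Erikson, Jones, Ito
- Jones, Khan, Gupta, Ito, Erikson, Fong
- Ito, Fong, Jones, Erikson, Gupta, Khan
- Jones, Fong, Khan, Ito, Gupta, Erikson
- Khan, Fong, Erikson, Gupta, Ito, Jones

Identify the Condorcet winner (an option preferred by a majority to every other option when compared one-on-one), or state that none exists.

Head-to-head results (5 voters total):
Erikson vs Gupta: Gupta wins 3–2.
Erikson vs Jones: Jones wins 3–2.
Erikson vs Fong: Fong wins 4–1.
Erikson vs Khan: Khan wins 4–1.
Erikson vs Ito: Ito wins 3–2.
Gupta vs Jones: Jones wins 3–2.
Gupta vs Fong: Fong wins 4–1.
Gupta vs Khan: Khan wins 3–2.
Gupta vs Ito: Gupta wins 3–2.
Jones vs Fong: Fong wins 3–2.
Jones vs Khan: Jones wins 3–2.
Jones vs Ito: Jones wins 3–2.
Fong vs Khan: Fong wins 3–2.
Fong vs Ito: Fong wins 3–2.
Khan vs Ito: Khan wins 4–1.
Fong beats each rival — Erikson (4–1), Gupta (4–1), Jones (3–2), Khan (3–2), Ito (3–2) — so Fong is the Condorcet winner.

Fong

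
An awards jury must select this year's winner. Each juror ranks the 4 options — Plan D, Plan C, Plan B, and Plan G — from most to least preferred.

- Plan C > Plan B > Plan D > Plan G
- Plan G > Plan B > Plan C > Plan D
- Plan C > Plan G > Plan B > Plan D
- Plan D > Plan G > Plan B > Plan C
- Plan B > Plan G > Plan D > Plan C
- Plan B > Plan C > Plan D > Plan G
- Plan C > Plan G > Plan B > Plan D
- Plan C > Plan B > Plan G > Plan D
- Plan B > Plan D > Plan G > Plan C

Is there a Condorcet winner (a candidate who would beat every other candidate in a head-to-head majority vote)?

Head-to-head results (9 voters total):
Plan D vs Plan C: Plan C wins 6–3.
Plan D vs Plan B: Plan B wins 8–1.
Plan D vs Plan G: Plan G wins 5–4.
Plan C vs Plan B: Plan B wins 5–4.
Plan C vs Plan G: Plan C wins 5–4.
Plan B vs Plan G: Plan B wins 5–4.
Plan B beats each rival — Plan D (8–1), Plan C (5–4), Plan G (5–4) — so Plan B is the Condorcet winner.

Yes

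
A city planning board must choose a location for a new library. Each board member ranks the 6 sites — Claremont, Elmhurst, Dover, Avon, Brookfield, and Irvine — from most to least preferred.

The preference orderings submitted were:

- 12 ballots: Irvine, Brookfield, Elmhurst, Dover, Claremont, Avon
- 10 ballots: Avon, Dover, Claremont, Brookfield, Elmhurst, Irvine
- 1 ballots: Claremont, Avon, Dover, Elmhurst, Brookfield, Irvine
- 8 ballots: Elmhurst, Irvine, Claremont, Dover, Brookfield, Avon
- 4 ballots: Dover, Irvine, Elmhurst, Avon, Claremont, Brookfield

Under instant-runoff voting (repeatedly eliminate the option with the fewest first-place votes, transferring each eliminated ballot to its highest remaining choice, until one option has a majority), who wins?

Round 1: Irvine 12, Avon 10, Elmhurst 8, Dover 4, Claremont 1, Brookfield 0. Brookfield has the fewest and is eliminated.
Round 2: Irvine 12, Avon 10, Elmhurst 8, Dover 4, Claremont 1. Claremont has the fewest and is eliminated.
Round 3: Irvine 12, Avon 11, Elmhurst 8, Dover 4. Dover has the fewest and is eliminated.
Round 4: Irvine 16, Avon 11, Elmhurst 8. Elmhurst has the fewest and is eliminated.
Round 5: Irvine 24, Avon 11. Irvine has a majority.

Irvine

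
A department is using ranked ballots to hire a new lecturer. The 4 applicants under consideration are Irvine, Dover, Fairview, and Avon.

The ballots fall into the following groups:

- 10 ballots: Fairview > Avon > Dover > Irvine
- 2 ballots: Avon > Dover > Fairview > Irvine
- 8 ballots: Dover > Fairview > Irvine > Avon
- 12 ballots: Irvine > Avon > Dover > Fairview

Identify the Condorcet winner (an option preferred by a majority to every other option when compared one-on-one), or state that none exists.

None — there is no Condorcet winner

Head-to-head results (32 voters total):
Irvine vs Dover: Dover wins 20–12.
Irvine vs Fairview: Fairview wins 20–12.
Irvine vs Avon: Irvine wins 20–12.
Dover vs Fairview: Dover wins 22–10.
Dover vs Avon: Avon wins 24–8.
Fairview vs Avon: Fairview wins 18–14.
No candidate beats all others: Irvine beats Avon beats Dover beats Irvine, a majority cycle.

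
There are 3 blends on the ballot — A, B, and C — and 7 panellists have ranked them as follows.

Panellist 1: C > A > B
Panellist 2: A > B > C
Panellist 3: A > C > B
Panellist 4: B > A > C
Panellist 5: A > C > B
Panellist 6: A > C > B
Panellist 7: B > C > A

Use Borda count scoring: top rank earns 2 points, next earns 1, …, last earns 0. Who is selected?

Borda scores:
  A: 1 + 2 + 2 + 1 + 2 + 2 + 0 = 10
  B: 0 + 1 + 0 + 2 + 0 + 0 + 2 = 5
  C: 2 + 0 + 1 + 0 + 1 + 1 + 1 = 6
A has the highest total.

A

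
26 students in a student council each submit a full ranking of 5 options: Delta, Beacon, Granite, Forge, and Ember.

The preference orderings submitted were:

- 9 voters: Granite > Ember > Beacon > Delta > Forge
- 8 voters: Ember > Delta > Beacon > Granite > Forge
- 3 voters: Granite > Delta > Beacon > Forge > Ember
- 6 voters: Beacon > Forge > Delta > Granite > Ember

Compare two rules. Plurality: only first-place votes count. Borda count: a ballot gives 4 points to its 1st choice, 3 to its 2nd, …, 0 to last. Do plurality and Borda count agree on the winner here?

No

Plurality first-place counts: Delta 0, Beacon 6, Granite 12, Forge 0, Ember 8 → Granite.
Borda totals: Delta 54, Beacon 64, Granite 62, Forge 21, Ember 59 → Beacon.
The two rules disagree: plurality picks Granite, Borda picks Beacon.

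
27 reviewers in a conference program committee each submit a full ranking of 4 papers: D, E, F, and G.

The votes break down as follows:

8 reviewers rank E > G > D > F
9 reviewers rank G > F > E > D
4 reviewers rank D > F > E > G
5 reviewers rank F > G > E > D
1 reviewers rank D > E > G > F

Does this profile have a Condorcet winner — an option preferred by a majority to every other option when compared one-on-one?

Yes

Head-to-head results (27 voters total):
D vs E: E wins 22–5.
D vs F: F wins 14–13.
D vs G: G wins 22–5.
E vs F: F wins 18–9.
E vs G: G wins 14–13.
F vs G: G wins 18–9.
G beats each rival — D (22–5), E (14–13), F (18–9) — so G is the Condorcet winner.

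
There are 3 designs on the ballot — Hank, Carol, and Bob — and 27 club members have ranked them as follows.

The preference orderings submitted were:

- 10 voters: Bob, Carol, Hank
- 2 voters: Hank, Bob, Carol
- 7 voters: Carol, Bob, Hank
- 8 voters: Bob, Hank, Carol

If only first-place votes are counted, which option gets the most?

First-place vote totals:
  Hank: 2
  Carol: 7
  Bob: 18
Bob has the most first-place votes.

Bob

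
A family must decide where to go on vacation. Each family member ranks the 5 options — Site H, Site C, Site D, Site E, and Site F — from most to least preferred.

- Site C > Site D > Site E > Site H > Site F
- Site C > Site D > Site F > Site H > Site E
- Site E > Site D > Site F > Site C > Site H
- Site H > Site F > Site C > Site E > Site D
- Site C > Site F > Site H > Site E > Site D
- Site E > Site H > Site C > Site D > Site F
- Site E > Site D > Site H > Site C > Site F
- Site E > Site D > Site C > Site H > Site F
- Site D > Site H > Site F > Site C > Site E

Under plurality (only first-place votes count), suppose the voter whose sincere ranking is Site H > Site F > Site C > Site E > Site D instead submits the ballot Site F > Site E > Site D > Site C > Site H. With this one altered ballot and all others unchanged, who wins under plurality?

First-place totals with the altered ballot: Site H 0, Site C 3, Site D 1, Site E 4, Site F 1.
The winner is unchanged: still Site E.

Site E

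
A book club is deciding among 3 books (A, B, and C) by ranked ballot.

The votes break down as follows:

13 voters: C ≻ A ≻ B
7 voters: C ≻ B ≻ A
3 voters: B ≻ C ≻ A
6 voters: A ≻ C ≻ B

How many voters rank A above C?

Ballots ranking A above C: 6.
Ballots ranking C above A: 13+7+3 = 23.
So 6 of 29 voters prefer A to C.

6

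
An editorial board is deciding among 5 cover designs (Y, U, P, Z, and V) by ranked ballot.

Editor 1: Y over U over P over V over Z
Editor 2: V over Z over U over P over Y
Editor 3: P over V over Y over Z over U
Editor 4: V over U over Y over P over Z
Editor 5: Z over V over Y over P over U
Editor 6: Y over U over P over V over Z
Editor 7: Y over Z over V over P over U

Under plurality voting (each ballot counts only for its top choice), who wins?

Y

First-place vote totals:
  Y: 3
  U: 0
  P: 1
  Z: 1
  V: 2
Y has the most first-place votes.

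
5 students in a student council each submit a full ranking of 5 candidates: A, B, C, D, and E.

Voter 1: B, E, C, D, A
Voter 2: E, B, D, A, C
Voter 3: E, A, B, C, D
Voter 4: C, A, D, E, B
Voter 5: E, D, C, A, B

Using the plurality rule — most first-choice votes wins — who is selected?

First-place vote totals:
  A: 0
  B: 1
  C: 1
  D: 0
  E: 3
E has the most first-place votes.

E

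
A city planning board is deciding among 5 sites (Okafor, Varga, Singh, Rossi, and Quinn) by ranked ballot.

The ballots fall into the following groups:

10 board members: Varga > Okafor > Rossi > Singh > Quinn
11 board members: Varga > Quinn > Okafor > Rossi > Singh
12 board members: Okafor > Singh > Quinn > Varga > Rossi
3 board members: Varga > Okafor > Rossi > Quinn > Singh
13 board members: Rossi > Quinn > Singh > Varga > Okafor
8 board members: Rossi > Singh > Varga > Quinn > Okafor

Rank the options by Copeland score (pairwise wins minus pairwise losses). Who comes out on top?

Pairwise results:
  Okafor vs Varga: Varga wins 45–12.
  Okafor vs Singh: Okafor wins 36–21.
  Okafor vs Rossi: Okafor wins 36–21.
  Okafor vs Quinn: Quinn wins 32–25.
  Varga vs Singh: Singh wins 33–24.
  Varga vs Rossi: Varga wins 36–21.
  Varga vs Quinn: Varga wins 32–25.
  Singh vs Rossi: Rossi wins 45–12.
  Singh vs Quinn: Singh wins 30–27.
  Rossi vs Quinn: Rossi wins 34–23.
Copeland scores (wins − losses):
  Okafor: 2 − 2 = 0
  Varga: 3 − 1 = 2
  Singh: 2 − 2 = 0
  Rossi: 2 − 2 = 0
  Quinn: 1 − 3 = -2
Varga has the best Copeland score.

Varga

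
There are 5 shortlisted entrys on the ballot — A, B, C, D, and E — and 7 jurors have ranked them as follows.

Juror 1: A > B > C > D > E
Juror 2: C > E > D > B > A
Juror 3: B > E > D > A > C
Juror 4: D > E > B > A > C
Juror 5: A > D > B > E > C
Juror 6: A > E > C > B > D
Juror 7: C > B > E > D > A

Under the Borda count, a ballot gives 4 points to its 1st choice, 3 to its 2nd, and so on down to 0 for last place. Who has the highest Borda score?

Borda scores:
  A: 4 + 0 + 1 + 1 + 4 + 4 + 0 = 14
  B: 3 + 1 + 4 + 2 + 2 + 1 + 3 = 16
  C: 2 + 4 + 0 + 0 + 0 + 2 + 4 = 12
  D: 1 + 2 + 2 + 4 + 3 + 0 + 1 = 13
  E: 0 + 3 + 3 + 3 + 1 + 3 + 2 = 15
B has the highest total.

B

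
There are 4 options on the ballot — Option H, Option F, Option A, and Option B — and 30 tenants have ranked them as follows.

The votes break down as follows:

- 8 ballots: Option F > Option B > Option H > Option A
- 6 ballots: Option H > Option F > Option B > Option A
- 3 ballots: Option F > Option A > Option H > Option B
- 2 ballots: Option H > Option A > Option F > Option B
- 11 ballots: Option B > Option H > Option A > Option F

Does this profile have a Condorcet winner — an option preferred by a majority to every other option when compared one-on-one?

Head-to-head results (30 voters total):
Option H vs Option F: Option H wins 19–11.
Option H vs Option A: Option H wins 27–3.
Option H vs Option B: Option B wins 19–11.
Option F vs Option A: Option F wins 17–13.
Option F vs Option B: Option F wins 19–11.
Option A vs Option B: Option B wins 25–5.
No candidate beats all others: Option H beats Option F beats Option B beats Option H, a majority cycle.

No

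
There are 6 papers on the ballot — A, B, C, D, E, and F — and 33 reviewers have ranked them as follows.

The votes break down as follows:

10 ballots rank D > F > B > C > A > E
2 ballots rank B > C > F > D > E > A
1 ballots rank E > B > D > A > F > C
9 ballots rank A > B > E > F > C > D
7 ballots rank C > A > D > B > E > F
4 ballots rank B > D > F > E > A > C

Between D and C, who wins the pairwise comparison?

C

Ballots ranking D above C: 10+1+4 = 15.
Ballots ranking C above D: 2+9+7 = 18.
C wins the head-to-head, 18–15.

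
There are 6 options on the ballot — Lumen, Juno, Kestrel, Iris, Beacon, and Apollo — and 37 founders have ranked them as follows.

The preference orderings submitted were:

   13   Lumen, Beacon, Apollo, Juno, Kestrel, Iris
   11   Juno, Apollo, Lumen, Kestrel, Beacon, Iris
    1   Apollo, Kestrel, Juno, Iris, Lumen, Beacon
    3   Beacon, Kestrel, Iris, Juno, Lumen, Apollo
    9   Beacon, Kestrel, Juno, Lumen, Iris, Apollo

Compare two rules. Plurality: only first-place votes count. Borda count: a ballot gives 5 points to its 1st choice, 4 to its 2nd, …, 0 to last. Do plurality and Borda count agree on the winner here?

No

Plurality first-place counts: Lumen 13, Juno 11, Kestrel 0, Iris 0, Beacon 12, Apollo 1 → Lumen.
Borda totals: Lumen 120, Juno 117, Kestrel 87, Iris 20, Beacon 123, Apollo 88 → Beacon.
The two rules disagree: plurality picks Lumen, Borda picks Beacon.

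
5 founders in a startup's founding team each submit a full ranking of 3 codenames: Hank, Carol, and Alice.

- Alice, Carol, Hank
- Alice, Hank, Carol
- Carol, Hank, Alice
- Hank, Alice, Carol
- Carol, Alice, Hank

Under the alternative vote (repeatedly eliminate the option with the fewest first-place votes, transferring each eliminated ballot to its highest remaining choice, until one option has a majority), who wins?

Round 1: Carol 2, Alice 2, Hank 1. Hank has the fewest and is eliminated.
Round 2: Alice 3, Carol 2. Alice has a majority.

Alice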